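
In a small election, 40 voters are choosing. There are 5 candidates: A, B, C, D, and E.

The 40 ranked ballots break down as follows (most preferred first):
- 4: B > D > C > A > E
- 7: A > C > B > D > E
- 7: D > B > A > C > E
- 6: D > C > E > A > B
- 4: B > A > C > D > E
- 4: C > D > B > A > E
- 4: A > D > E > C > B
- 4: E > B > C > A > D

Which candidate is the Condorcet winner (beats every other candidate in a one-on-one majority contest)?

D vs A: 21–19
D vs B: 21–19
D vs C: 21–19
D vs E: 36–4
D beats every other candidate.

D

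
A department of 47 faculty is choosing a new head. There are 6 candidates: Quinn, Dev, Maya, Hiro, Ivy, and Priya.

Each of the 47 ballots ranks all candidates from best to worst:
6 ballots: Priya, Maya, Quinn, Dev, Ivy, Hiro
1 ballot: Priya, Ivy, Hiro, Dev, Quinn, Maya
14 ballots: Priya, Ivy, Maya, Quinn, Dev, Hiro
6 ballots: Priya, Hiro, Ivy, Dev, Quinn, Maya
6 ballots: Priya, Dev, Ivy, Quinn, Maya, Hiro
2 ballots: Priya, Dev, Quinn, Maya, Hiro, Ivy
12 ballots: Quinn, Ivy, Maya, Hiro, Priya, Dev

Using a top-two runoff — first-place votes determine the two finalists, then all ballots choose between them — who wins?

Round 1 first-place votes: Quinn 12, Dev 0, Maya 0, Hiro 0, Ivy 0, Priya 35. Priya and Quinn advance.
Runoff: Priya is ranked above Quinn on 35 ballots, Quinn above Priya on 12.

Priya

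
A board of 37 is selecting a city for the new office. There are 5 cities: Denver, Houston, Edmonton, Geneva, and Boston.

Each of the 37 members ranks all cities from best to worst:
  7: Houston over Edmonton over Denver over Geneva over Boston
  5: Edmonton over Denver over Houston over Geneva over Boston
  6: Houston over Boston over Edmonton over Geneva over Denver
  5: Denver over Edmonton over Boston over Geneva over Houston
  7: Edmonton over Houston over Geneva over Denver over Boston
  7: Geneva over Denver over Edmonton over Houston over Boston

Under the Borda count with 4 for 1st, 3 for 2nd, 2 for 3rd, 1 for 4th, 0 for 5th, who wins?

Edmonton

Denver: 7×2 + 5×3 + 6×0 + 5×4 + 7×1 + 7×3 = 77
Houston: 7×4 + 5×2 + 6×4 + 5×0 + 7×3 + 7×1 = 90
Edmonton: 7×3 + 5×4 + 6×2 + 5×3 + 7×4 + 7×2 = 110
Geneva: 7×1 + 5×1 + 6×1 + 5×1 + 7×2 + 7×4 = 65
Boston: 7×0 + 5×0 + 6×3 + 5×2 + 7×0 + 7×0 = 28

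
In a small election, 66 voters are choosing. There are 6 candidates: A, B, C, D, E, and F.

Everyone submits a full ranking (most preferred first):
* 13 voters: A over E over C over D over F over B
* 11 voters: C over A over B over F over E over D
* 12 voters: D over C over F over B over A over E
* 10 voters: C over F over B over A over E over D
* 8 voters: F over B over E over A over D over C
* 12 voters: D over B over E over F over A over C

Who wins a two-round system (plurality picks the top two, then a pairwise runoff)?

C

Round 1 first-place votes: A 13, B 0, C 21, D 24, E 0, F 8. D and C advance.
Runoff: D is ranked above C on 32 ballots, C above D on 34.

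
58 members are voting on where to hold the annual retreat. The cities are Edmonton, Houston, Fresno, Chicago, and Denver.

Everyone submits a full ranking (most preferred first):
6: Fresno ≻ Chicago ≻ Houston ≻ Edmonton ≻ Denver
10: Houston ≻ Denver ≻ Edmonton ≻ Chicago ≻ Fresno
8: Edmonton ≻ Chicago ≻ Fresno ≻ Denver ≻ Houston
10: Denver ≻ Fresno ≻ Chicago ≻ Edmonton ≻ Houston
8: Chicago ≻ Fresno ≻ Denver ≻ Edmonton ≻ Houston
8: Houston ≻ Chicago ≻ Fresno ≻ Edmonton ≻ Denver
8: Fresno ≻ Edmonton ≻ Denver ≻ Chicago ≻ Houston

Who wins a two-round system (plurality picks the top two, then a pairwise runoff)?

Round 1 first-place votes: Edmonton 8, Houston 18, Fresno 14, Chicago 8, Denver 10. Houston and Fresno advance.
Runoff: Houston is ranked above Fresno on 18 ballots, Fresno above Houston on 40.

Fresno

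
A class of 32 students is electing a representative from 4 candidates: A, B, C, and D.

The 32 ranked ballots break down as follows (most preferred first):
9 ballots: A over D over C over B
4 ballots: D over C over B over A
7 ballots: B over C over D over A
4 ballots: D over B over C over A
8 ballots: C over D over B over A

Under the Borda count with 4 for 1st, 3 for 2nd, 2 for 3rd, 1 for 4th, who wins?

D

A: 9×4 + 4×1 + 7×1 + 4×1 + 8×1 = 59
B: 9×1 + 4×2 + 7×4 + 4×3 + 8×2 = 73
C: 9×2 + 4×3 + 7×3 + 4×2 + 8×4 = 91
D: 9×3 + 4×4 + 7×2 + 4×4 + 8×3 = 97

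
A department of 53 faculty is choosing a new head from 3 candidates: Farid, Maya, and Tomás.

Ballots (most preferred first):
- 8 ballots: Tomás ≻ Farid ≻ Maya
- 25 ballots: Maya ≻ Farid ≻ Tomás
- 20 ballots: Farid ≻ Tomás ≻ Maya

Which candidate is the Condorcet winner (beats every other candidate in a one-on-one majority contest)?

Farid

Farid vs Maya: 28–25
Farid vs Tomás: 45–8
Farid beats every other candidate.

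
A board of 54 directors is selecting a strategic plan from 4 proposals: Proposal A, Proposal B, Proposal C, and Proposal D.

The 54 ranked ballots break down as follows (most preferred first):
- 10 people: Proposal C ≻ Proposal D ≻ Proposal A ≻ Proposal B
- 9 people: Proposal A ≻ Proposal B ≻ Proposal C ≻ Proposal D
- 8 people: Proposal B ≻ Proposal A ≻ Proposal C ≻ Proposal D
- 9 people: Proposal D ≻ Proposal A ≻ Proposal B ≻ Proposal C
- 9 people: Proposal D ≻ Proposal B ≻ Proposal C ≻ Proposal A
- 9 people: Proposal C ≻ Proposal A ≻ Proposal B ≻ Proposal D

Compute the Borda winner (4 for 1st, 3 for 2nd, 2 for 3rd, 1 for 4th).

Proposal A

Proposal A: 10×2 + 9×4 + 8×3 + 9×3 + 9×1 + 9×3 = 143
Proposal B: 10×1 + 9×3 + 8×4 + 9×2 + 9×3 + 9×2 = 132
Proposal C: 10×4 + 9×2 + 8×2 + 9×1 + 9×2 + 9×4 = 137
Proposal D: 10×3 + 9×1 + 8×1 + 9×4 + 9×4 + 9×1 = 128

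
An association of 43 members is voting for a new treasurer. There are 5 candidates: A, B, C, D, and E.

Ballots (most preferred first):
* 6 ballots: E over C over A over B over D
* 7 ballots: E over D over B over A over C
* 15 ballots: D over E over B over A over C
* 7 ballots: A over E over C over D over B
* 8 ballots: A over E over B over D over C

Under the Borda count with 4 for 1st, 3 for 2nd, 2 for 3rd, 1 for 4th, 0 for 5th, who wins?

E

A: 6×2 + 7×1 + 15×1 + 7×4 + 8×4 = 94
B: 6×1 + 7×2 + 15×2 + 7×0 + 8×2 = 66
C: 6×3 + 7×0 + 15×0 + 7×2 + 8×0 = 32
D: 6×0 + 7×3 + 15×4 + 7×1 + 8×1 = 96
E: 6×4 + 7×4 + 15×3 + 7×3 + 8×3 = 142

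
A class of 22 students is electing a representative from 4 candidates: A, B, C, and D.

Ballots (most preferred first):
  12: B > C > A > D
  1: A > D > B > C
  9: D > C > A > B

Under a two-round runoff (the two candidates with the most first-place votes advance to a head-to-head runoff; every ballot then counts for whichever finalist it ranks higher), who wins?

Round 1 first-place votes: A 1, B 12, C 0, D 9. B and D advance.
Runoff: B is ranked above D on 12 ballots, D above B on 10.

B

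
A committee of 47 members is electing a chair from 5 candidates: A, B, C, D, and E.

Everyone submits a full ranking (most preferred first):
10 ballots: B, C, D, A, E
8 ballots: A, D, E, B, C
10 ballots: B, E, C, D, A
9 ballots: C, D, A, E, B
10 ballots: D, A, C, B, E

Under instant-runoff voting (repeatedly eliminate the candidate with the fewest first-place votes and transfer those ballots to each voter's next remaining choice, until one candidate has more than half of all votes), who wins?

Round 1: A 8, B 20, C 9, D 10, E 0. E eliminated.
Round 2: A 8, B 20, C 9, D 10. A eliminated.
Round 3: B 20, C 9, D 18. C eliminated.
Round 4: B 20, D 27. D has a majority (≥24).

D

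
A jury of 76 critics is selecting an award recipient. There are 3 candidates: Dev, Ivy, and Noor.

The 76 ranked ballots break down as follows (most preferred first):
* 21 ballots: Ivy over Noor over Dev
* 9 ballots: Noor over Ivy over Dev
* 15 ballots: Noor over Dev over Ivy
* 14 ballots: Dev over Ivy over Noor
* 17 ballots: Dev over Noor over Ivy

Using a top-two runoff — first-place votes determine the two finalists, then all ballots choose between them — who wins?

Noor

Round 1 first-place votes: Dev 31, Ivy 21, Noor 24. Dev and Noor advance.
Runoff: Dev is ranked above Noor on 31 ballots, Noor above Dev on 45.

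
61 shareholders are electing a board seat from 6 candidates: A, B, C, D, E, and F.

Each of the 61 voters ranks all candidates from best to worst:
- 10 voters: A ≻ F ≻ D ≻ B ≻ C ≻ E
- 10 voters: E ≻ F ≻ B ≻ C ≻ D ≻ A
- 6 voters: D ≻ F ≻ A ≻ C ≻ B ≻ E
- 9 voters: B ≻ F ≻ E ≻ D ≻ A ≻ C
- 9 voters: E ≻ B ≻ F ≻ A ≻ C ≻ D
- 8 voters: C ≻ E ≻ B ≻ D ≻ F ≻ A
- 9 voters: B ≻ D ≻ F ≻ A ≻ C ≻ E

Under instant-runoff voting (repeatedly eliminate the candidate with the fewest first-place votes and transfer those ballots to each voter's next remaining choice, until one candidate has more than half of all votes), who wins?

B

Round 1: A 10, B 18, C 8, D 6, E 19, F 0. F eliminated.
Round 2: A 10, B 18, C 8, D 6, E 19. D eliminated.
Round 3: A 16, B 18, C 8, E 19. C eliminated.
Round 4: A 16, B 18, E 27. A eliminated.
Round 5: B 34, E 27. B has a majority (≥31).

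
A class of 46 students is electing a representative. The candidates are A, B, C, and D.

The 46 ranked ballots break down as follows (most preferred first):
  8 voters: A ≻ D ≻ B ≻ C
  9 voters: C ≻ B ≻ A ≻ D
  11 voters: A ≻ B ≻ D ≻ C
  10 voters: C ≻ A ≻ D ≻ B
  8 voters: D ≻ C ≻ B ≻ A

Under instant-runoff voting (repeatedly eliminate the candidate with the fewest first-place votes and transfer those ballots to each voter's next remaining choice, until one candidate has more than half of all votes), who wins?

C

Round 1: A 19, B 0, C 19, D 8. B eliminated.
Round 2: A 19, C 19, D 8. D eliminated.
Round 3: A 19, C 27. C has a majority (≥24).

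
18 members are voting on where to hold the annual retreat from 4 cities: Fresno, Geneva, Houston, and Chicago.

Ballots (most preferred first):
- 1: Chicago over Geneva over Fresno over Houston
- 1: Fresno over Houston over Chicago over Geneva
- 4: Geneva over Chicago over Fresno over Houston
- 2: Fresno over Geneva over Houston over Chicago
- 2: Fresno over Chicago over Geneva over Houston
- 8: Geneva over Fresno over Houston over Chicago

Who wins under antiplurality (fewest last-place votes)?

Fresno

Last-place votes: Fresno 0, Geneva 1, Houston 7, Chicago 10.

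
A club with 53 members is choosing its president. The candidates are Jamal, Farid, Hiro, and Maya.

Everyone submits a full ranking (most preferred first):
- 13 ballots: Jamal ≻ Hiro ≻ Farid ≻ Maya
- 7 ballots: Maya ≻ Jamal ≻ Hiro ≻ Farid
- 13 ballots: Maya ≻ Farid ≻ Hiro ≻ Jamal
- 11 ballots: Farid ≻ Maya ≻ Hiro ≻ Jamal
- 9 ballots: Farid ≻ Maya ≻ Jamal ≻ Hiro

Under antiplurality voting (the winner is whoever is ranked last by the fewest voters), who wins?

Farid

Last-place votes: Jamal 24, Farid 7, Hiro 9, Maya 13.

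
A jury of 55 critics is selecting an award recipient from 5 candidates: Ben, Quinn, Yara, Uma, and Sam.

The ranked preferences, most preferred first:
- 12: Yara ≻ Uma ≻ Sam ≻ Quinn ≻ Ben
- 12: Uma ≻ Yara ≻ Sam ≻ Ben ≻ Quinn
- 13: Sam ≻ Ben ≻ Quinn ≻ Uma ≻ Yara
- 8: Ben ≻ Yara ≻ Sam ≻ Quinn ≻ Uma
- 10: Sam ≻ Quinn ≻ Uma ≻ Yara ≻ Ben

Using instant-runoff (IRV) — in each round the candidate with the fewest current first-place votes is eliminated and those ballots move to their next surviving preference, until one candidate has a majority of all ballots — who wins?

Round 1: Ben 8, Quinn 0, Yara 12, Uma 12, Sam 23. Quinn eliminated.
Round 2: Ben 8, Yara 12, Uma 12, Sam 23. Ben eliminated.
Round 3: Yara 20, Uma 12, Sam 23. Uma eliminated.
Round 4: Yara 32, Sam 23. Yara has a majority (≥28).

Yara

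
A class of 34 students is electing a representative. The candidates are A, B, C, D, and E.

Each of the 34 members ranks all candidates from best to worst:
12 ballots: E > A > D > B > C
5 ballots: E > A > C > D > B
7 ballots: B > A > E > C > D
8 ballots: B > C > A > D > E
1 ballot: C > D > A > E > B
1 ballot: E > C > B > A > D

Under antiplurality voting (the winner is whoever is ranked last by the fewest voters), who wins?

Last-place votes: A 0, B 6, C 12, D 8, E 8.

A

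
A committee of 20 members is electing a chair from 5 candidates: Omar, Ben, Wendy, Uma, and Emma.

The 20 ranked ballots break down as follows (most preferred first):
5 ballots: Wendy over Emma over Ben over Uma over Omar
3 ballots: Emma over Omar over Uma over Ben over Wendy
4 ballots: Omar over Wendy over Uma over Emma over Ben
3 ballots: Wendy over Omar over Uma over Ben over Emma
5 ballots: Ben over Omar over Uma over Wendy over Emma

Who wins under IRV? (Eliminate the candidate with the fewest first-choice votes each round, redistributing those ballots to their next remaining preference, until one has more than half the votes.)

Round 1: Omar 4, Ben 5, Wendy 8, Uma 0, Emma 3. Uma eliminated.
Round 2: Omar 4, Ben 5, Wendy 8, Emma 3. Emma eliminated.
Round 3: Omar 7, Ben 5, Wendy 8. Ben eliminated.
Round 4: Omar 12, Wendy 8. Omar has a majority (≥11).

Omar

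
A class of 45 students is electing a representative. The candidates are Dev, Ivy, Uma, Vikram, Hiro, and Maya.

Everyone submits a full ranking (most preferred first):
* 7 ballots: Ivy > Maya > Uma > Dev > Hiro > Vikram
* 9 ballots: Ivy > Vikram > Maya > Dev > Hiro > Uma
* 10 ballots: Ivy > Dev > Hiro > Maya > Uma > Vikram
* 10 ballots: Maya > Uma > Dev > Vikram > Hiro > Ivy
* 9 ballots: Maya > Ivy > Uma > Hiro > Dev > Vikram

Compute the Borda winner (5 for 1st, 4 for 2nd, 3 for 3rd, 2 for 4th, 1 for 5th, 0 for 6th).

Maya

Dev: 7×2 + 9×2 + 10×4 + 10×3 + 9×1 = 111
Ivy: 7×5 + 9×5 + 10×5 + 10×0 + 9×4 = 166
Uma: 7×3 + 9×0 + 10×1 + 10×4 + 9×3 = 98
Vikram: 7×0 + 9×4 + 10×0 + 10×2 + 9×0 = 56
Hiro: 7×1 + 9×1 + 10×3 + 10×1 + 9×2 = 74
Maya: 7×4 + 9×3 + 10×2 + 10×5 + 9×5 = 170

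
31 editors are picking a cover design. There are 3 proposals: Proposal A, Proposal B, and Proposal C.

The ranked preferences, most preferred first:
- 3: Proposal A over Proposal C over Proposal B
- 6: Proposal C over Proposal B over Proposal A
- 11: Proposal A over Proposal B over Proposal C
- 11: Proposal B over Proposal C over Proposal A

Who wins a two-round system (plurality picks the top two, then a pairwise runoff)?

Round 1 first-place votes: Proposal A 14, Proposal B 11, Proposal C 6. Proposal A and Proposal B advance.
Runoff: Proposal A is ranked above Proposal B on 14 ballots, Proposal B above Proposal A on 17.

Proposal B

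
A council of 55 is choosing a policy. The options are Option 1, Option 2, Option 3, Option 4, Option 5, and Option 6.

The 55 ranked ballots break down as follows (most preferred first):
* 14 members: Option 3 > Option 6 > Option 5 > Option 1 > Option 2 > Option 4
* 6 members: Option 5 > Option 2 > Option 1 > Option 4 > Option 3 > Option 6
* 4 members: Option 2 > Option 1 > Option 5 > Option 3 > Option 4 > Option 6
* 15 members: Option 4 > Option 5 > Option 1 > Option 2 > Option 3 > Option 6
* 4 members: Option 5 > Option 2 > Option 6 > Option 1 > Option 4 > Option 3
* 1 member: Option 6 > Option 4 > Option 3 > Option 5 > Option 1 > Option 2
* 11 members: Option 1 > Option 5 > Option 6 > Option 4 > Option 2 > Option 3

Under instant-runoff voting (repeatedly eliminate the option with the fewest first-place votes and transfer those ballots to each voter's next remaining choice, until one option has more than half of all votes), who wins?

Option 1

Round 1: Option 1 11, Option 2 4, Option 3 14, Option 4 15, Option 5 10, Option 6 1. Option 6 eliminated.
Round 2: Option 1 11, Option 2 4, Option 3 14, Option 4 16, Option 5 10. Option 2 eliminated.
Round 3: Option 1 15, Option 3 14, Option 4 16, Option 5 10. Option 5 eliminated.
Round 4: Option 1 25, Option 3 14, Option 4 16. Option 3 eliminated.
Round 5: Option 1 39, Option 4 16. Option 1 has a majority (≥28).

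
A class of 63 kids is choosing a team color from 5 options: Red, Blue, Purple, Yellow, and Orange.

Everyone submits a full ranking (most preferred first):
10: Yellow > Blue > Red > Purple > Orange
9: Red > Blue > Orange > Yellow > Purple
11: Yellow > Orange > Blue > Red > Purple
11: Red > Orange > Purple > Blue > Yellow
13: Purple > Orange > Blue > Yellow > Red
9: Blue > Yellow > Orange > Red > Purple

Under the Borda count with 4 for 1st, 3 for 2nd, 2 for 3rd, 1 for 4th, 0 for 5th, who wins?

Red: 10×2 + 9×4 + 11×1 + 11×4 + 13×0 + 9×1 = 120
Blue: 10×3 + 9×3 + 11×2 + 11×1 + 13×2 + 9×4 = 152
Purple: 10×1 + 9×0 + 11×0 + 11×2 + 13×4 + 9×0 = 84
Yellow: 10×4 + 9×1 + 11×4 + 11×0 + 13×1 + 9×3 = 133
Orange: 10×0 + 9×2 + 11×3 + 11×3 + 13×3 + 9×2 = 141

Blue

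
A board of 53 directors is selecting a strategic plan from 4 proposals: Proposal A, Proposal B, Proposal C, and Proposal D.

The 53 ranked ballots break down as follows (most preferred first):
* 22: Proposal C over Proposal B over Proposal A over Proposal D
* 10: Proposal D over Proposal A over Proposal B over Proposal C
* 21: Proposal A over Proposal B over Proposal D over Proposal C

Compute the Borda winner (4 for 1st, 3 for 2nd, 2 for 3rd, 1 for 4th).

Proposal A

Proposal A: 22×2 + 10×3 + 21×4 = 158
Proposal B: 22×3 + 10×2 + 21×3 = 149
Proposal C: 22×4 + 10×1 + 21×1 = 119
Proposal D: 22×1 + 10×4 + 21×2 = 104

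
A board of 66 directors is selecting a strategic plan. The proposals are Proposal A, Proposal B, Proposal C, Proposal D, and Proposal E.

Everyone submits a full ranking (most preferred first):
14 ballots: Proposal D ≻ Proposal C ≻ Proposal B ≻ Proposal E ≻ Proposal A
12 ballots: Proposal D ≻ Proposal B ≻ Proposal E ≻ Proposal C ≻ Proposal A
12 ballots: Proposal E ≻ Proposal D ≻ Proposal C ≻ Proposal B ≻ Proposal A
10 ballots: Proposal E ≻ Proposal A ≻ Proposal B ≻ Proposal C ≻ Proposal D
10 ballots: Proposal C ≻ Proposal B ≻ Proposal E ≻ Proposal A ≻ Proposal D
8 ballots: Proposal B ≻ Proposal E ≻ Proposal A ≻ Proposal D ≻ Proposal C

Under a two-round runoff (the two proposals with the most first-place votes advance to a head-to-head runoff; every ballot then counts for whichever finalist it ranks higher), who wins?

Proposal E

Round 1 first-place votes: Proposal A 0, Proposal B 8, Proposal C 10, Proposal D 26, Proposal E 22. Proposal D and Proposal E advance.
Runoff: Proposal D is ranked above Proposal E on 26 ballots, Proposal E above Proposal D on 40.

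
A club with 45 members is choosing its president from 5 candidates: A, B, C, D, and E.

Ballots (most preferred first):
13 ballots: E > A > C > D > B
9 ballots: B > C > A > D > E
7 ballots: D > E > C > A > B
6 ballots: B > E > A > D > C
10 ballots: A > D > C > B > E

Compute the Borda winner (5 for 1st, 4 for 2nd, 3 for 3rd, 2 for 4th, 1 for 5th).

A: 13×4 + 9×3 + 7×2 + 6×3 + 10×5 = 161
B: 13×1 + 9×5 + 7×1 + 6×5 + 10×2 = 115
C: 13×3 + 9×4 + 7×3 + 6×1 + 10×3 = 132
D: 13×2 + 9×2 + 7×5 + 6×2 + 10×4 = 131
E: 13×5 + 9×1 + 7×4 + 6×4 + 10×1 = 136

A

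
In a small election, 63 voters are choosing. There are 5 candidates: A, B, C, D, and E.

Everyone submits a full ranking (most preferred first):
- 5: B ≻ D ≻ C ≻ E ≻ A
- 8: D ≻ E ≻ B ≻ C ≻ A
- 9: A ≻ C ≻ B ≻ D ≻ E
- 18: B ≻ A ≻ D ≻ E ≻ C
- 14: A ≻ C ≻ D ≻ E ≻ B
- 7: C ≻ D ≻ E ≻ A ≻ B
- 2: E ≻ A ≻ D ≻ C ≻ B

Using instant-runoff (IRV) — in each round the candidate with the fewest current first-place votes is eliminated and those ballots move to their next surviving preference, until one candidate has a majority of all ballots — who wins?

A

Round 1: A 23, B 23, C 7, D 8, E 2. E eliminated.
Round 2: A 25, B 23, C 7, D 8. C eliminated.
Round 3: A 25, B 23, D 15. D eliminated.
Round 4: A 32, B 31. A has a majority (≥32).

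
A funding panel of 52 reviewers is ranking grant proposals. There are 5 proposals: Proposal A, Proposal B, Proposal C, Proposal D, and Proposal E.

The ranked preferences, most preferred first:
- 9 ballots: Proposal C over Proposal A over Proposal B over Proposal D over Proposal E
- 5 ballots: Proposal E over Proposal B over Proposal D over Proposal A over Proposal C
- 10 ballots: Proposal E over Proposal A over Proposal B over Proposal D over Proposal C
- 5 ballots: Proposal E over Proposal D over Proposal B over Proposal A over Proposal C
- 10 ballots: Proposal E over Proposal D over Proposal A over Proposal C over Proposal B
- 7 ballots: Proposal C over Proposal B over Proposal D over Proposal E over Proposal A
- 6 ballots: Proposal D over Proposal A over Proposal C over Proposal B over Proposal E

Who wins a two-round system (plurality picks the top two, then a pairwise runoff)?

Proposal E

Round 1 first-place votes: Proposal A 0, Proposal B 0, Proposal C 16, Proposal D 6, Proposal E 30. Proposal E and Proposal C advance.
Runoff: Proposal E is ranked above Proposal C on 30 ballots, Proposal C above Proposal E on 22.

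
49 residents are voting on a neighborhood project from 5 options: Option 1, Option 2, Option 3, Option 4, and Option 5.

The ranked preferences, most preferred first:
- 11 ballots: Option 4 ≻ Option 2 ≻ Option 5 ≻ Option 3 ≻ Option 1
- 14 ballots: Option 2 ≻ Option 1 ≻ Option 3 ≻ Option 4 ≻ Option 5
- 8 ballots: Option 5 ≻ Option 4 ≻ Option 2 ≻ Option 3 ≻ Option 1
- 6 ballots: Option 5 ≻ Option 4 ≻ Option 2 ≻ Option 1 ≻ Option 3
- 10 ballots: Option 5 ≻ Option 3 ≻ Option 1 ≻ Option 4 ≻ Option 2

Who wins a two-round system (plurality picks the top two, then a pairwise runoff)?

Option 2

Round 1 first-place votes: Option 1 0, Option 2 14, Option 3 0, Option 4 11, Option 5 24. Option 5 and Option 2 advance.
Runoff: Option 5 is ranked above Option 2 on 24 ballots, Option 2 above Option 5 on 25.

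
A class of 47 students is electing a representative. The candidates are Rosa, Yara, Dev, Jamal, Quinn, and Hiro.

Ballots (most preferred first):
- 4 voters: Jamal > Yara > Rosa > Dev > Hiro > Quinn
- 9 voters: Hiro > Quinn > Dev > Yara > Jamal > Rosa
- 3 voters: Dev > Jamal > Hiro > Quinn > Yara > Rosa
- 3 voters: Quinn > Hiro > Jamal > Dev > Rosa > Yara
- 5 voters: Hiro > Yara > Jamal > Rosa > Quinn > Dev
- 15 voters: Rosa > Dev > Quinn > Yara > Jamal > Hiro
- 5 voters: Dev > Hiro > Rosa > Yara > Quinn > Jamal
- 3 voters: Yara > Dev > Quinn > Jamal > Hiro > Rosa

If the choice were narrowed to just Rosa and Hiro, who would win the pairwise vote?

Hiro

Rosa is ranked above Hiro on 19 ballots; Hiro above Rosa on 28.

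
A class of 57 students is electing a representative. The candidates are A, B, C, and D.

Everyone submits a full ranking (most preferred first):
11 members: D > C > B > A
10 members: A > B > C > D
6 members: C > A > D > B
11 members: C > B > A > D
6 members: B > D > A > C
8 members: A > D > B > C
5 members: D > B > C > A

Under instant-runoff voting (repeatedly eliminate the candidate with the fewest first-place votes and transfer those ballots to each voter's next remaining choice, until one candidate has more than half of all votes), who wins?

Round 1: A 18, B 6, C 17, D 16. B eliminated.
Round 2: A 18, C 17, D 22. C eliminated.
Round 3: A 35, D 22. A has a majority (≥29).

A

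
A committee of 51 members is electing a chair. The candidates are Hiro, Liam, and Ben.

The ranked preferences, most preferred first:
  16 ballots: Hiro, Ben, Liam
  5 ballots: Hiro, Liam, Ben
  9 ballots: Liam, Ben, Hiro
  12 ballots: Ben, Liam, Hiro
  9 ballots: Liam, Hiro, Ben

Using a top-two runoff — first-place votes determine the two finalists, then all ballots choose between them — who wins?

Round 1 first-place votes: Hiro 21, Liam 18, Ben 12. Hiro and Liam advance.
Runoff: Hiro is ranked above Liam on 21 ballots, Liam above Hiro on 30.

Liam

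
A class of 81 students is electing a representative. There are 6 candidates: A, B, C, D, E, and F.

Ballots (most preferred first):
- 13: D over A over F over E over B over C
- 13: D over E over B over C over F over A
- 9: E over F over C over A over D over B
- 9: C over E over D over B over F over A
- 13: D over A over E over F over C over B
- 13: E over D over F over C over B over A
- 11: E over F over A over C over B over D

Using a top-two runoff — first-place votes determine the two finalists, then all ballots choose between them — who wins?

Round 1 first-place votes: A 0, B 0, C 9, D 39, E 33, F 0. D and E advance.
Runoff: D is ranked above E on 39 ballots, E above D on 42.

E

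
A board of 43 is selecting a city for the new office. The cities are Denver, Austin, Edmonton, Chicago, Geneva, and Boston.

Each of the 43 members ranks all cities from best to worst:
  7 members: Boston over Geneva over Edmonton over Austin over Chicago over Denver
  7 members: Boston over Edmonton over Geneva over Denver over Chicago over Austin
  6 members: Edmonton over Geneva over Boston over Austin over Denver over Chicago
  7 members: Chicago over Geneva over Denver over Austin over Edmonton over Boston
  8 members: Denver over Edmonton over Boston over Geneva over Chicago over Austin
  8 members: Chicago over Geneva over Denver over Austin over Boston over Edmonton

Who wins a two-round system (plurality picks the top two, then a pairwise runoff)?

Boston

Round 1 first-place votes: Denver 8, Austin 0, Edmonton 6, Chicago 15, Geneva 0, Boston 14. Chicago and Boston advance.
Runoff: Chicago is ranked above Boston on 15 ballots, Boston above Chicago on 28.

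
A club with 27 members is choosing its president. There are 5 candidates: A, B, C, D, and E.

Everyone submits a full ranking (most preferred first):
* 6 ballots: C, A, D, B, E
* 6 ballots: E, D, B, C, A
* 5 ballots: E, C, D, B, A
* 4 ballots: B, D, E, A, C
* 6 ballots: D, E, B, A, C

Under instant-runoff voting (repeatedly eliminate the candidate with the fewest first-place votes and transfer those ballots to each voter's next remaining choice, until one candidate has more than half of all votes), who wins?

Round 1: A 0, B 4, C 6, D 6, E 11. A eliminated.
Round 2: B 4, C 6, D 6, E 11. B eliminated.
Round 3: C 6, D 10, E 11. C eliminated.
Round 4: D 16, E 11. D has a majority (≥14).

D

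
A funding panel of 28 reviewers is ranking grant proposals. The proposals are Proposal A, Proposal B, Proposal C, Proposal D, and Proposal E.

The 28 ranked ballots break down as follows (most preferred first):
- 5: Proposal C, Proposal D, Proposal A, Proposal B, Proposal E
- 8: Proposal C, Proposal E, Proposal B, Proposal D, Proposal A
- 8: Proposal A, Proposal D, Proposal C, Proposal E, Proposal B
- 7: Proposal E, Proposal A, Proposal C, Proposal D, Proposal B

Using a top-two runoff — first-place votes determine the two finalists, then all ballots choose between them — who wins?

Round 1 first-place votes: Proposal A 8, Proposal B 0, Proposal C 13, Proposal D 0, Proposal E 7. Proposal C and Proposal A advance.
Runoff: Proposal C is ranked above Proposal A on 13 ballots, Proposal A above Proposal C on 15.

Proposal A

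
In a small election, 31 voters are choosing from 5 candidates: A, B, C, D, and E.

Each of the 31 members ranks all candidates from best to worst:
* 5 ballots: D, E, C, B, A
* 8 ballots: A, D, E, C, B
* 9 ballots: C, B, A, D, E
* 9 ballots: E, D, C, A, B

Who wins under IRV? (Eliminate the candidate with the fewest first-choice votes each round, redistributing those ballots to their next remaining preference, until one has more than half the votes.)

E

Round 1: A 8, B 0, C 9, D 5, E 9. B eliminated.
Round 2: A 8, C 9, D 5, E 9. D eliminated.
Round 3: A 8, C 9, E 14. A eliminated.
Round 4: C 9, E 22. E has a majority (≥16).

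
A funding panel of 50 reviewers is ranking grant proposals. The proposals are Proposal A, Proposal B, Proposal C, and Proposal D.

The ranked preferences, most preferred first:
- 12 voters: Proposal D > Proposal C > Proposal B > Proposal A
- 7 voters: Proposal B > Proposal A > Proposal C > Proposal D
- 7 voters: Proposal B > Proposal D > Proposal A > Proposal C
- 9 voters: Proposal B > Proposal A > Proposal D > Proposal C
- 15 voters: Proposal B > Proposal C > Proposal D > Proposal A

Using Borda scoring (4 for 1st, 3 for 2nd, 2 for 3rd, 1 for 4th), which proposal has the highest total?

Proposal A: 12×1 + 7×3 + 7×2 + 9×3 + 15×1 = 89
Proposal B: 12×2 + 7×4 + 7×4 + 9×4 + 15×4 = 176
Proposal C: 12×3 + 7×2 + 7×1 + 9×1 + 15×3 = 111
Proposal D: 12×4 + 7×1 + 7×3 + 9×2 + 15×2 = 124

Proposal B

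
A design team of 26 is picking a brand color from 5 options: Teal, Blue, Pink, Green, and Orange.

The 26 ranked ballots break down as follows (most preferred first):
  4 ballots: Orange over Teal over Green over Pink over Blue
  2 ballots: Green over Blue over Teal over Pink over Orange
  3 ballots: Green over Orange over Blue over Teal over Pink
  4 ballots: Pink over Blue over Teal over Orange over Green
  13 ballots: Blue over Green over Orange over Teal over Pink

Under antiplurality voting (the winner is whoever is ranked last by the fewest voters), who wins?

Teal

Last-place votes: Teal 0, Blue 4, Pink 16, Green 4, Orange 2.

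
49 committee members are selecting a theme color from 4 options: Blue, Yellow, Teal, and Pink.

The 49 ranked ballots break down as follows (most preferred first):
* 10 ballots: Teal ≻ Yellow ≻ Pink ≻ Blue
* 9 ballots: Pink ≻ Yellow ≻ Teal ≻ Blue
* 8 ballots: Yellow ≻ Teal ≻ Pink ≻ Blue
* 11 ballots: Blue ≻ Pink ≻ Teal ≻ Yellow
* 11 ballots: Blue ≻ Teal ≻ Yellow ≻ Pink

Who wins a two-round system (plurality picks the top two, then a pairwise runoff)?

Round 1 first-place votes: Blue 22, Yellow 8, Teal 10, Pink 9. Blue and Teal advance.
Runoff: Blue is ranked above Teal on 22 ballots, Teal above Blue on 27.

Teal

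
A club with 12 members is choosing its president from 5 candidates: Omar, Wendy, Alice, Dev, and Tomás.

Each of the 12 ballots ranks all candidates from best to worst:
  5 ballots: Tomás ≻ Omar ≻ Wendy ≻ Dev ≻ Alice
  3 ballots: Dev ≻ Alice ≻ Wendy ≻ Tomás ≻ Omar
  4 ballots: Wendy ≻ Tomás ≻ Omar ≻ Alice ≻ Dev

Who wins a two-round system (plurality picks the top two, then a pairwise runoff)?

Wendy

Round 1 first-place votes: Omar 0, Wendy 4, Alice 0, Dev 3, Tomás 5. Tomás and Wendy advance.
Runoff: Tomás is ranked above Wendy on 5 ballots, Wendy above Tomás on 7.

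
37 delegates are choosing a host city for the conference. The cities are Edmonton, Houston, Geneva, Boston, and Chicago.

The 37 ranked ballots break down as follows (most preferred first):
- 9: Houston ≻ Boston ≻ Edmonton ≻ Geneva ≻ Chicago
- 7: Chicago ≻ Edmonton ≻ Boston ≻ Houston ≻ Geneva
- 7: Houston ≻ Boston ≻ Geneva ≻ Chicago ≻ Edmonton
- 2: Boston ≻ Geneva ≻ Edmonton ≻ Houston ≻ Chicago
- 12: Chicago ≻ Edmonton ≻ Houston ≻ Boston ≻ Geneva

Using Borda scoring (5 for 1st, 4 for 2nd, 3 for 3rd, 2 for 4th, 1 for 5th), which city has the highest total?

Edmonton: 9×3 + 7×4 + 7×1 + 2×3 + 12×4 = 116
Houston: 9×5 + 7×2 + 7×5 + 2×2 + 12×3 = 134
Geneva: 9×2 + 7×1 + 7×3 + 2×4 + 12×1 = 66
Boston: 9×4 + 7×3 + 7×4 + 2×5 + 12×2 = 119
Chicago: 9×1 + 7×5 + 7×2 + 2×1 + 12×5 = 120

Houston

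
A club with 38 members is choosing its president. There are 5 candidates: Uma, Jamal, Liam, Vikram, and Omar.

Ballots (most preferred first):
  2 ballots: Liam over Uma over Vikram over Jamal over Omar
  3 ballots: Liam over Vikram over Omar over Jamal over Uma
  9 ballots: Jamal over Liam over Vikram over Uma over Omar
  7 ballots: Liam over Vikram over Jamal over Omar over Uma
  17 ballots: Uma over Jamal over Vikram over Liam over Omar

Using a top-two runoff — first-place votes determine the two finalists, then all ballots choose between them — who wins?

Liam

Round 1 first-place votes: Uma 17, Jamal 9, Liam 12, Vikram 0, Omar 0. Uma and Liam advance.
Runoff: Uma is ranked above Liam on 17 ballots, Liam above Uma on 21.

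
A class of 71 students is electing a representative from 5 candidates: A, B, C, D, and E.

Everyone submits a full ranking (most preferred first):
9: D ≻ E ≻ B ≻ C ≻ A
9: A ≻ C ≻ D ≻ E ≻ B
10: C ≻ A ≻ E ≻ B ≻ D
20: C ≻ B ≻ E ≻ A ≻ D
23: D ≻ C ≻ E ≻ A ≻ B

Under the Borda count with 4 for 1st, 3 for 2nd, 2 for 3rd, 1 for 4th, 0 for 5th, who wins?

A: 9×0 + 9×4 + 10×3 + 20×1 + 23×1 = 109
B: 9×2 + 9×0 + 10×1 + 20×3 + 23×0 = 88
C: 9×1 + 9×3 + 10×4 + 20×4 + 23×3 = 225
D: 9×4 + 9×2 + 10×0 + 20×0 + 23×4 = 146
E: 9×3 + 9×1 + 10×2 + 20×2 + 23×2 = 142

C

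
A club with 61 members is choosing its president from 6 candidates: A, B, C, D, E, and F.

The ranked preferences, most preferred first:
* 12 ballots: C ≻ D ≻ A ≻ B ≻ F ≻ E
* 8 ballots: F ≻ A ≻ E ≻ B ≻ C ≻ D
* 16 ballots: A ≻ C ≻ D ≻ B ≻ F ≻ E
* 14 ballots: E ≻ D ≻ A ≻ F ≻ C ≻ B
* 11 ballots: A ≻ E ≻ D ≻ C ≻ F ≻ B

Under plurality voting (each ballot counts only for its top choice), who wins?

A

First-place votes: A 27, B 0, C 12, D 0, E 14, F 8.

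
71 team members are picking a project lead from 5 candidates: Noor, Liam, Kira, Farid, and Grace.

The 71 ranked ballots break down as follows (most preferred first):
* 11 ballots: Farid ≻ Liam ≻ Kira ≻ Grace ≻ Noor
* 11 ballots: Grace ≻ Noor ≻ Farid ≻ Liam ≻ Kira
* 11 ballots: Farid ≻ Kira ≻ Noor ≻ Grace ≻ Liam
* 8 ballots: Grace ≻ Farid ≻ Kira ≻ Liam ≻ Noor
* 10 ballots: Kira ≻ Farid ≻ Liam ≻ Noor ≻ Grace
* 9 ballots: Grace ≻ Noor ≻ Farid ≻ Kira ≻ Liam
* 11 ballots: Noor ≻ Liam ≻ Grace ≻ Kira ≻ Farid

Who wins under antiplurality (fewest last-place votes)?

Grace

Last-place votes: Noor 19, Liam 20, Kira 11, Farid 11, Grace 10.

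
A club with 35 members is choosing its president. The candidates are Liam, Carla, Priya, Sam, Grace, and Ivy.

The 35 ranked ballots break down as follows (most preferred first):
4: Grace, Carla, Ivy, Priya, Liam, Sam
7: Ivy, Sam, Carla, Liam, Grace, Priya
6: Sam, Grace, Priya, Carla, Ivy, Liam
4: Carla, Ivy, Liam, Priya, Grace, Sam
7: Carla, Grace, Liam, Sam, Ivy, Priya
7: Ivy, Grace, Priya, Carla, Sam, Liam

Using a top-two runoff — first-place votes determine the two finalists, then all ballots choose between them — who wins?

Carla

Round 1 first-place votes: Liam 0, Carla 11, Priya 0, Sam 6, Grace 4, Ivy 14. Ivy and Carla advance.
Runoff: Ivy is ranked above Carla on 14 ballots, Carla above Ivy on 21.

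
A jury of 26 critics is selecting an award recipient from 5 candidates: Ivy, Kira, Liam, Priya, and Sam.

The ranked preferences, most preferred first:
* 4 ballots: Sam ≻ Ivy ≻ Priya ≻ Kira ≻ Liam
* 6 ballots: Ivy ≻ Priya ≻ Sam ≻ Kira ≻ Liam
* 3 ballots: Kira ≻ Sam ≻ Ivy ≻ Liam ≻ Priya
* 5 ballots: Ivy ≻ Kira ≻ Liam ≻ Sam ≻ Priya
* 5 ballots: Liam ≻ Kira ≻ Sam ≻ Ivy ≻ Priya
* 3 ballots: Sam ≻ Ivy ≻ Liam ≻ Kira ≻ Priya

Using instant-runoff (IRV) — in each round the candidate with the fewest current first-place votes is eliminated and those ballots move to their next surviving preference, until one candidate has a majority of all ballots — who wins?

Round 1: Ivy 11, Kira 3, Liam 5, Priya 0, Sam 7. Priya eliminated.
Round 2: Ivy 11, Kira 3, Liam 5, Sam 7. Kira eliminated.
Round 3: Ivy 11, Liam 5, Sam 10. Liam eliminated.
Round 4: Ivy 11, Sam 15. Sam has a majority (≥14).

Sam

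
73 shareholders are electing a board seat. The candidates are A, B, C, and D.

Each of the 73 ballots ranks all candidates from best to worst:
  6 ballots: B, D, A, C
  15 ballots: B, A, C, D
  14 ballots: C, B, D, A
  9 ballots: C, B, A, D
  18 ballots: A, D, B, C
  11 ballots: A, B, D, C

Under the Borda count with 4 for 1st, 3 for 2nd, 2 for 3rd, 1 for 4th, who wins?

A: 6×2 + 15×3 + 14×1 + 9×2 + 18×4 + 11×4 = 205
B: 6×4 + 15×4 + 14×3 + 9×3 + 18×2 + 11×3 = 222
C: 6×1 + 15×2 + 14×4 + 9×4 + 18×1 + 11×1 = 157
D: 6×3 + 15×1 + 14×2 + 9×1 + 18×3 + 11×2 = 146

B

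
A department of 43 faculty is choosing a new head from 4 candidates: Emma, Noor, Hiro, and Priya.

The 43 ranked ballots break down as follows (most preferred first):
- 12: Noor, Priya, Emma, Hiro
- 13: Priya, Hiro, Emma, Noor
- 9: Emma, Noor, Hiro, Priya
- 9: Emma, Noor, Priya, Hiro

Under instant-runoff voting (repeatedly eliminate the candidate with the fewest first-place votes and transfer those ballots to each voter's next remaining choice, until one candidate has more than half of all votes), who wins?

Round 1: Emma 18, Noor 12, Hiro 0, Priya 13. Hiro eliminated.
Round 2: Emma 18, Noor 12, Priya 13. Noor eliminated.
Round 3: Emma 18, Priya 25. Priya has a majority (≥22).

Priya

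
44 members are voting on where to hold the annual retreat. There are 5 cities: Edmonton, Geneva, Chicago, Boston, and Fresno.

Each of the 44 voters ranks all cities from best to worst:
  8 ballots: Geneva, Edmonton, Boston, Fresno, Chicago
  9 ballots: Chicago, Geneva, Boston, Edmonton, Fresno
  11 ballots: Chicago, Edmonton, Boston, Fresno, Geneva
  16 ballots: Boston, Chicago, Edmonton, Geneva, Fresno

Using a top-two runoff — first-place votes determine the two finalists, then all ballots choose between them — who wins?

Round 1 first-place votes: Edmonton 0, Geneva 8, Chicago 20, Boston 16, Fresno 0. Chicago and Boston advance.
Runoff: Chicago is ranked above Boston on 20 ballots, Boston above Chicago on 24.

Boston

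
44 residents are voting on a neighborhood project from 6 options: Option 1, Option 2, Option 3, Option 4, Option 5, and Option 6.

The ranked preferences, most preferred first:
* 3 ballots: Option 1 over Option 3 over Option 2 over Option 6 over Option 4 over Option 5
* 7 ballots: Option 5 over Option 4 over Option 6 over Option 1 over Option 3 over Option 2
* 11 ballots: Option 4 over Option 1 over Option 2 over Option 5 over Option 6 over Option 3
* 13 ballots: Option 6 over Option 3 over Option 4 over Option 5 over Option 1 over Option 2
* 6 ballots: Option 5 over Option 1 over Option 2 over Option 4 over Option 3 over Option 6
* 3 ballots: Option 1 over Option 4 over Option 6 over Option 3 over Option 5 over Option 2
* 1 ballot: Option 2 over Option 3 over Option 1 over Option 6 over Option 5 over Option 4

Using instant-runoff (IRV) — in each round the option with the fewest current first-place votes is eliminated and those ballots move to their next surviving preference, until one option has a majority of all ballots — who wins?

Option 4

Round 1: Option 1 6, Option 2 1, Option 3 0, Option 4 11, Option 5 13, Option 6 13. Option 3 eliminated.
Round 2: Option 1 6, Option 2 1, Option 4 11, Option 5 13, Option 6 13. Option 2 eliminated.
Round 3: Option 1 7, Option 4 11, Option 5 13, Option 6 13. Option 1 eliminated.
Round 4: Option 4 14, Option 5 13, Option 6 17. Option 5 eliminated.
Round 5: Option 4 27, Option 6 17. Option 4 has a majority (≥23).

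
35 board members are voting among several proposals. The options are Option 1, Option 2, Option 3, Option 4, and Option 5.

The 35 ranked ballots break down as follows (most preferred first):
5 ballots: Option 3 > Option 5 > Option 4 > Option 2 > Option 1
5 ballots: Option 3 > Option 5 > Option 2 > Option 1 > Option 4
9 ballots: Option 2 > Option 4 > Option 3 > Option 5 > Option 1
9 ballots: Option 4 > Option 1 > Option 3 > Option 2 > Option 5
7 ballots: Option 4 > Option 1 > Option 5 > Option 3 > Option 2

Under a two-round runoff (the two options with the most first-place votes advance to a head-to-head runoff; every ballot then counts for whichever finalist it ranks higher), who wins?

Round 1 first-place votes: Option 1 0, Option 2 9, Option 3 10, Option 4 16, Option 5 0. Option 4 and Option 3 advance.
Runoff: Option 4 is ranked above Option 3 on 25 ballots, Option 3 above Option 4 on 10.

Option 4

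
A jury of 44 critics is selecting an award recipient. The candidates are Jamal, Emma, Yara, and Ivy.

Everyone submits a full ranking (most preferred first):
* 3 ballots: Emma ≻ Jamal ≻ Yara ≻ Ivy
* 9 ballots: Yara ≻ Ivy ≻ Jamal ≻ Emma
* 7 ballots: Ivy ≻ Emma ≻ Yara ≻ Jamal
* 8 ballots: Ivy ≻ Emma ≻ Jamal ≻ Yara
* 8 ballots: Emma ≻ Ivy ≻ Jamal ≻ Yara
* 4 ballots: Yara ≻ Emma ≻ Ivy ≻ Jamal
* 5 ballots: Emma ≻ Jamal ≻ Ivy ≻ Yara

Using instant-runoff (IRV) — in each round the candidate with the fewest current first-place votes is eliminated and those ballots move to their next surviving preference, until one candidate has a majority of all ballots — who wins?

Ivy

Round 1: Jamal 0, Emma 16, Yara 13, Ivy 15. Jamal eliminated.
Round 2: Emma 16, Yara 13, Ivy 15. Yara eliminated.
Round 3: Emma 20, Ivy 24. Ivy has a majority (≥23).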